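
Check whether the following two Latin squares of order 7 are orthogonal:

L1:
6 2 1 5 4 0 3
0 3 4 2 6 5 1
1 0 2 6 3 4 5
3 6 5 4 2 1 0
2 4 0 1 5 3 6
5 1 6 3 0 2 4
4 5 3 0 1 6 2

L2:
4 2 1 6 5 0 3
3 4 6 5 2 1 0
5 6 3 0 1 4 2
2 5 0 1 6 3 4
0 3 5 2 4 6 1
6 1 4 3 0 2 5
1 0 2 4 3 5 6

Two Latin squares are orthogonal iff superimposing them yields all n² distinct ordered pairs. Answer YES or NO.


Form the n² = 49 superimposed pairs (L1[i][j], L2[i][j]), row by row (rows and columns indexed from 0):
row 0: (6,4) (2,2) (1,1) (5,6) (4,5) (0,0) (3,3)
row 1: (0,3) (3,4) (4,6) (2,5) (6,2) (5,1) (1,0)
row 2: (1,5) (0,6) (2,3) (6,0) (3,1) (4,4) (5,2)
row 3: (3,2) (6,5) (5,0) (4,1) (2,6) (1,3) (0,4)
row 4: (2,0) (4,3) (0,5) (1,2) (5,4) (3,6) (6,1)
row 5: (5,6) (1,1) (6,4) (3,3) (0,0) (2,2) (4,5)
row 6: (4,1) (5,0) (3,2) (0,4) (1,3) (6,5) (2,6)
Orthogonality requires all 49 pairs distinct.
But the pair (5,6) repeats: cell (0,3) has L1 = 5, L2 = 6, and cell (5,0) has L1 = 5, L2 = 6.
A repeated pair means some other pair never occurs (only 35 distinct pairs out of 49), so the squares are not orthogonal.
Conclusion: NO.

NO


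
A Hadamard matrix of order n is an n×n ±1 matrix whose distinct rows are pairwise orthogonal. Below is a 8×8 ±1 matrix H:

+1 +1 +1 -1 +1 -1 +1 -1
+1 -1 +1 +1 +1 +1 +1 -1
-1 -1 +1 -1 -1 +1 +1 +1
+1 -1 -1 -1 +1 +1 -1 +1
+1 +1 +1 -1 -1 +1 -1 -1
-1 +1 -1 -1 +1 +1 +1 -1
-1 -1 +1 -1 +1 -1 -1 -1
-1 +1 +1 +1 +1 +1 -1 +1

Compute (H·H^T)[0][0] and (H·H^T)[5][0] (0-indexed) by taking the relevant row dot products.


Row 0 of H: [1, 1, 1, -1, 1, -1, 1, -1].
Row 5 of H: [-1, 1, -1, -1, 1, 1, 1, -1].
(H·H^T)[0][0] = Σ_j H[0][j]·H[0][j] = (1)² + (1)² + (1)² + (-1)² + (1)² + (-1)² + (1)² + (-1)² = 1 + 1 + 1 + 1 + 1 + 1 + 1 + 1 = 8.
(H·H^T)[5][0] = Σ_j H[5][j]·H[0][j] = (-1)·(1) + (1)·(1) + (-1)·(1) + (-1)·(-1) + (1)·(1) + (1)·(-1) + (1)·(1) + (-1)·(-1) = -1 + 1 + -1 + 1 + 1 + -1 + 1 + 1 = 2.
Rows 5 and 0 are not orthogonal (dot product = 2 ≠ 0), so H is not a Hadamard matrix.

(0,0) entry = 8; (5,0) entry = 2.


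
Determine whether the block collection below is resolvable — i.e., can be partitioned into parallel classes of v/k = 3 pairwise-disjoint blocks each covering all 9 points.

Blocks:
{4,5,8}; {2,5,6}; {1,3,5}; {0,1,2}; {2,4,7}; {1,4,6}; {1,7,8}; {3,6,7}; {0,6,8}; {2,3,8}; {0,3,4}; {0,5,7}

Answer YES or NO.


v = 9, block size k = 3, number of blocks = 12.
For resolvability, blocks must partition into parallel classes of size v/k = 3.
Total blocks must therefore be a multiple of 3: 12 = 3·4 + 0 ⇒ divisible ✓.
Greedy packing gives 4 candidate class(es). Each should be a full parallel class (size 3, covers all 9 points).
  Class 1 (3 blocks): {4,5,8}; {0,1,2}; {3,6,7}. Points covered: [0, 1, 2, 3, 4, 5, 6, 7, 8].
  Class 2 (3 blocks): {2,5,6}; {1,7,8}; {0,3,4}. Points covered: [0, 1, 2, 3, 4, 5, 6, 7, 8].
  Class 3 (3 blocks): {1,3,5}; {2,4,7}; {0,6,8}. Points covered: [0, 1, 2, 3, 4, 5, 6, 7, 8].
  Class 4 (3 blocks): {1,4,6}; {2,3,8}; {0,5,7}. Points covered: [0, 1, 2, 3, 4, 5, 6, 7, 8].
All classes full (size 3)? YES. All classes cover every point? YES.
Resolvable? YES.

YES


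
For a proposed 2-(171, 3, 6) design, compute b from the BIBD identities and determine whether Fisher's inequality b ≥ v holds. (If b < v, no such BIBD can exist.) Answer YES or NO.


r = λ(v − 1)/(k − 1) = 6·170/2 = 510.
b = vr/k = 171·510/3 = 29070.
Fisher's inequality: b ≥ v ⇔ 29070 ≥ 171? YES.

YES


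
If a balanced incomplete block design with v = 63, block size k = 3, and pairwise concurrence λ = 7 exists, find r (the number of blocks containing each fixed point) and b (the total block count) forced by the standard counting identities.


Any 2-(v, k, λ) BIBD satisfies two necessary conditions:
  (i)  Each point sits in r blocks, and counting incidences through any fixed point gives r(k − 1) = λ(v − 1), so r = λ(v − 1)/(k − 1).
  (ii) Total incidences bk = vr, so b = vr/k.
Step 1: r = λ(v − 1)/(k − 1) = 7·(63 − 1)/(3 − 1) = 7·62/2 = 434/2 = 217.
Step 2: b = vr/k = 63·217/3 = 13671/3 = 4557.
Check integrality: r = 217 ∈ Z ✓, b = 4557 ∈ Z ✓.
(These identities are necessary conditions: they determine r and b for any design with these parameters, but do not by themselves prove that one exists.)

r = 217, b = 4557.


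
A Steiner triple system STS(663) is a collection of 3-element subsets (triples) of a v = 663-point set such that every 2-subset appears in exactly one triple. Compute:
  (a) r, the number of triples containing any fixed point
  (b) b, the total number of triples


An STS(v) is a 2-(v, 3, 1) BIBD: block size k = 3, λ = 1.
Replication: r(k − 1) = λ(v − 1) ⇒ r·2 = 663 − 1 = 662 ⇒ r = 331.
Block count: bk = vr ⇒ b·3 = 663·331 = 219453 ⇒ b = 73151.

r = 331, b = 73151.


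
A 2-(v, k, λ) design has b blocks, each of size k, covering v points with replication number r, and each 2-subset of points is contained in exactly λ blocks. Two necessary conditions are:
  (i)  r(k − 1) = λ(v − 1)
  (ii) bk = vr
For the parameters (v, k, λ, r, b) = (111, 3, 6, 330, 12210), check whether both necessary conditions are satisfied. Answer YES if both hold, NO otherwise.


Condition (i): r(k − 1) = 330·2 = 660; λ(v − 1) = 6·110 = 660. Match? YES.
Condition (ii): bk = 12210·3 = 36630; vr = 111·330 = 36630. Match? YES.
Both conditions hold? YES.

YES


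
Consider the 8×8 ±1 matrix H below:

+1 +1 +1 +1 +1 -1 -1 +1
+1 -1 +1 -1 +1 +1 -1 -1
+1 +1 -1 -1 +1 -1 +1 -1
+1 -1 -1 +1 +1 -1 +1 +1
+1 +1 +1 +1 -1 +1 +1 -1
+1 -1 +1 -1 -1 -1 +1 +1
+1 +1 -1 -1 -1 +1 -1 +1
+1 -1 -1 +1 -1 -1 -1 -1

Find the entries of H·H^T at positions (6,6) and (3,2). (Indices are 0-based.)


Row 2 of H: [1, 1, -1, -1, 1, -1, 1, -1].
Row 3 of H: [1, -1, -1, 1, 1, -1, 1, 1].
Row 6 of H: [1, 1, -1, -1, -1, 1, -1, 1].
(H·H^T)[6][6] = Σ_j H[6][j]·H[6][j] = (1)² + (1)² + (-1)² + (-1)² + (-1)² + (1)² + (-1)² + (1)² = 1 + 1 + 1 + 1 + 1 + 1 + 1 + 1 = 8.
(H·H^T)[3][2] = Σ_j H[3][j]·H[2][j] = (1)·(1) + (-1)·(1) + (-1)·(-1) + (1)·(-1) + (1)·(1) + (-1)·(-1) + (1)·(1) + (1)·(-1) = 1 + -1 + 1 + -1 + 1 + 1 + 1 + -1 = 2.
Rows 3 and 2 are not orthogonal (dot product = 2 ≠ 0), so H is not a Hadamard matrix.

(6,6) entry = 8; (3,2) entry = 2.


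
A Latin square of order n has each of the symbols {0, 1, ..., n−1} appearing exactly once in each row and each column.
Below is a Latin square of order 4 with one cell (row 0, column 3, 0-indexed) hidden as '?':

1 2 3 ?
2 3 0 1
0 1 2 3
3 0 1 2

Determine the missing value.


Row 0 contains symbols [1, 2, 3] — missing [0].
Column 3 contains symbols [1, 2, 3] — missing [0].
The missing symbol must appear in both missing sets; intersection = [0].
Therefore the hidden value is 0.

Missing value = 0.


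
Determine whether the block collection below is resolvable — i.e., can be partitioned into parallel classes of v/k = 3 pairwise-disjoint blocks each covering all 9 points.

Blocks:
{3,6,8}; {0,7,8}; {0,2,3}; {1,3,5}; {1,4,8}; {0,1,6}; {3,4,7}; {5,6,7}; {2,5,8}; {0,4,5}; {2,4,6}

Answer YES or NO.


v = 9, block size k = 3, number of blocks = 11.
For resolvability, blocks must partition into parallel classes of size v/k = 3.
Total blocks must therefore be a multiple of 3: 11 = 3·3 + 2 ⇒ not divisible ✗.
Resolvable? NO.

NO


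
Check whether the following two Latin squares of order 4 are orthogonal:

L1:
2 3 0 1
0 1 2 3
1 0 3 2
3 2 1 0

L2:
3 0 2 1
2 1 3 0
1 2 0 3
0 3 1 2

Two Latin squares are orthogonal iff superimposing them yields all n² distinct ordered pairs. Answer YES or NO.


Form the n² = 16 superimposed pairs (L1[i][j], L2[i][j]), row by row (rows and columns indexed from 0):
row 0: (2,3) (3,0) (0,2) (1,1)
row 1: (0,2) (1,1) (2,3) (3,0)
row 2: (1,1) (0,2) (3,0) (2,3)
row 3: (3,0) (2,3) (1,1) (0,2)
Orthogonality requires all 16 pairs distinct.
But the pair (0,2) repeats: cell (0,2) has L1 = 0, L2 = 2, and cell (1,0) has L1 = 0, L2 = 2.
A repeated pair means some other pair never occurs (only 4 distinct pairs out of 16), so the squares are not orthogonal.
Conclusion: NO.

NO


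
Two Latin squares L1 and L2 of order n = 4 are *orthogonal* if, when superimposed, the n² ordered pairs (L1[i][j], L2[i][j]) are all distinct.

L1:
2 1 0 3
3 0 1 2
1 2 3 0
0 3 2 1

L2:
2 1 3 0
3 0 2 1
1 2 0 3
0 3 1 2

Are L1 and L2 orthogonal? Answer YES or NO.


Form the n² = 16 superimposed pairs (L1[i][j], L2[i][j]), row by row (rows and columns indexed from 0):
row 0: (2,2) (1,1) (0,3) (3,0)
row 1: (3,3) (0,0) (1,2) (2,1)
row 2: (1,1) (2,2) (3,0) (0,3)
row 3: (0,0) (3,3) (2,1) (1,2)
Orthogonality requires all 16 pairs distinct.
But the pair (1,1) repeats: cell (0,1) has L1 = 1, L2 = 1, and cell (2,0) has L1 = 1, L2 = 1.
A repeated pair means some other pair never occurs (only 8 distinct pairs out of 16), so the squares are not orthogonal.
Conclusion: NO.

NO


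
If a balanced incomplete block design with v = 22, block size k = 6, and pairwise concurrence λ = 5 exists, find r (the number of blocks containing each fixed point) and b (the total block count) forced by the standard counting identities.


Any 2-(v, k, λ) BIBD satisfies two necessary conditions:
  (i)  Each point sits in r blocks, and counting incidences through any fixed point gives r(k − 1) = λ(v − 1), so r = λ(v − 1)/(k − 1).
  (ii) Total incidences bk = vr, so b = vr/k.
Step 1: r = λ(v − 1)/(k − 1) = 5·(22 − 1)/(6 − 1) = 5·21/5 = 105/5 = 21.
Step 2: b = vr/k = 22·21/6 = 462/6 = 77.
Check integrality: r = 21 ∈ Z ✓, b = 77 ∈ Z ✓.
(These identities are necessary conditions: they determine r and b for any design with these parameters, but do not by themselves prove that one exists.)

r = 21, b = 77.


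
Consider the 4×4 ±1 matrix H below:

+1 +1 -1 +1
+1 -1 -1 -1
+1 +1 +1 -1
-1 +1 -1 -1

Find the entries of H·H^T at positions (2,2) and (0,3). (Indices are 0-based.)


Row 0 of H: [1, 1, -1, 1].
Row 2 of H: [1, 1, 1, -1].
Row 3 of H: [-1, 1, -1, -1].
(H·H^T)[2][2] = Σ_j H[2][j]·H[2][j] = (1)² + (1)² + (1)² + (-1)² = 1 + 1 + 1 + 1 = 4.
(H·H^T)[0][3] = Σ_j H[0][j]·H[3][j] = (1)·(-1) + (1)·(1) + (-1)·(-1) + (1)·(-1) = -1 + 1 + 1 + -1 = 0.
So rows 0 and 3 are orthogonal; the diagonal entry equals n = 4.

(2,2) entry = 4; (0,3) entry = 0.


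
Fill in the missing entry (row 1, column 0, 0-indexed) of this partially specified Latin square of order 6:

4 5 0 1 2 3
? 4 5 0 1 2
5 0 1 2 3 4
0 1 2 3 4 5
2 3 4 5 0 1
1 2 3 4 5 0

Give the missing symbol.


Row 1 contains symbols [0, 1, 2, 4, 5] — missing [3].
Column 0 contains symbols [0, 1, 2, 4, 5] — missing [3].
The missing symbol must appear in both missing sets; intersection = [3].
Therefore the hidden value is 3.

Missing value = 3.


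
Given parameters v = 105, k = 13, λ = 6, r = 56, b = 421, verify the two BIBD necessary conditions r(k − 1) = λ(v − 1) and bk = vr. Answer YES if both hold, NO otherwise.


Condition (i): r(k − 1) = 56·12 = 672; λ(v − 1) = 6·104 = 624. Match? NO.
Condition (ii): bk = 421·13 = 5473; vr = 105·56 = 5880. Match? NO.
Both conditions hold? NO.

NO


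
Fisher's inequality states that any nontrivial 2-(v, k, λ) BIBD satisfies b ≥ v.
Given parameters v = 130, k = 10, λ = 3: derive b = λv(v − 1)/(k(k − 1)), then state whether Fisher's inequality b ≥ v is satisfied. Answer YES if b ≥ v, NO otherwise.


b = λv(v − 1)/(k(k − 1)) = 3·130·129/(10·9) = 50310/90 = 559.
Compare with v = 130: b ≥ v, so Fisher's inequality holds.

YES


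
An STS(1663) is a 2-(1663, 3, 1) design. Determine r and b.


An STS(v) is a 2-(v, 3, 1) BIBD: block size k = 3, λ = 1.
Replication: r(k − 1) = λ(v − 1) ⇒ r·2 = 1663 − 1 = 1662 ⇒ r = 831.
Block count: b = v(v − 1)/6 = 1663·1662/6 = 2763906/6 = 460651.
(Check via bk = vr: 460651·3 = 1381953 = 1663·831 = 1381953 ✓.)

r = 831, b = 460651.


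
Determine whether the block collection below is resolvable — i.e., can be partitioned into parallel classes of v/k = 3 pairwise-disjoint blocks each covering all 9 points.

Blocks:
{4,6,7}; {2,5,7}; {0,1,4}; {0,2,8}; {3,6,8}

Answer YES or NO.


v = 9, block size k = 3, number of blocks = 5.
For resolvability, blocks must partition into parallel classes of size v/k = 3.
Total blocks must therefore be a multiple of 3: 5 = 3·1 + 2 ⇒ not divisible ✗.
Resolvable? NO.

NO


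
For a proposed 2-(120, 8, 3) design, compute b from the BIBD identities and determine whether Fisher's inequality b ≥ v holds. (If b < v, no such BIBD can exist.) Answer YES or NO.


r = λ(v − 1)/(k − 1) = 3·119/7 = 51.
b = vr/k = 120·51/8 = 765.
Fisher's inequality: b ≥ v ⇔ 765 ≥ 120? YES.

YES


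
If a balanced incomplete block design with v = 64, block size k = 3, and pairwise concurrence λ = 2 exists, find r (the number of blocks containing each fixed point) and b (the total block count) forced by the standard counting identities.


Any 2-(v, k, λ) BIBD satisfies two necessary conditions:
  (i)  Each point sits in r blocks, and counting incidences through any fixed point gives r(k − 1) = λ(v − 1), so r = λ(v − 1)/(k − 1).
  (ii) Total incidences bk = vr, so b = vr/k.
Step 1: r = λ(v − 1)/(k − 1) = 2·(64 − 1)/(3 − 1) = 2·63/2 = 126/2 = 63.
Step 2: b = vr/k = 64·63/3 = 4032/3 = 1344.
Check integrality: r = 63 ∈ Z ✓, b = 1344 ∈ Z ✓.
(These identities are necessary conditions: they determine r and b for any design with these parameters, but do not by themselves prove that one exists.)

r = 63, b = 1344.


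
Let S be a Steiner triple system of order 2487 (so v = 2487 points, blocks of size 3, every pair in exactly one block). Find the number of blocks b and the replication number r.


An STS(v) is a 2-(v, 3, 1) BIBD: block size k = 3, λ = 1.
Replication: r(k − 1) = λ(v − 1) ⇒ r·2 = 2487 − 1 = 2486 ⇒ r = 1243.
Block count: b = v(v − 1)/6 = 2487·2486/6 = 6182682/6 = 1030447.
(Check via bk = vr: 1030447·3 = 3091341 = 2487·1243 = 3091341 ✓.)

r = 1243, b = 1030447.


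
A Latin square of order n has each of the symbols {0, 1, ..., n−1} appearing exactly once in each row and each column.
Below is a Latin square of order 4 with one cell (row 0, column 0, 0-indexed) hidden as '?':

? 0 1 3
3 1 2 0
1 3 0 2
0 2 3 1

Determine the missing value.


Row 0 contains symbols [0, 1, 3] — missing [2].
Column 0 contains symbols [0, 1, 3] — missing [2].
The missing symbol must appear in both missing sets; intersection = [2].
Therefore the hidden value is 2.

Missing value = 2.


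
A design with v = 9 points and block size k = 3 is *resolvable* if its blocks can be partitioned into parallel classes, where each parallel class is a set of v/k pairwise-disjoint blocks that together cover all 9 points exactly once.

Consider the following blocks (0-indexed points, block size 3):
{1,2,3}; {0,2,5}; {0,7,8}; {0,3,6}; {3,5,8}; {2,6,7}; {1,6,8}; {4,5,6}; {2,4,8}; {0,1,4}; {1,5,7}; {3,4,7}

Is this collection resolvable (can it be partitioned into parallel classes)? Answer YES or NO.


v = 9, block size k = 3, number of blocks = 12.
For resolvability, blocks must partition into parallel classes of size v/k = 3.
Total blocks must therefore be a multiple of 3: 12 = 3·4 + 0 ⇒ divisible ✓.
Greedy packing gives 4 candidate class(es). Each should be a full parallel class (size 3, covers all 9 points).
  Class 1 (3 blocks): {1,2,3}; {0,7,8}; {4,5,6}. Points covered: [0, 1, 2, 3, 4, 5, 6, 7, 8].
  Class 2 (3 blocks): {0,2,5}; {1,6,8}; {3,4,7}. Points covered: [0, 1, 2, 3, 4, 5, 6, 7, 8].
  Class 3 (3 blocks): {0,3,6}; {2,4,8}; {1,5,7}. Points covered: [0, 1, 2, 3, 4, 5, 6, 7, 8].
  Class 4 (3 blocks): {3,5,8}; {2,6,7}; {0,1,4}. Points covered: [0, 1, 2, 3, 4, 5, 6, 7, 8].
All classes full (size 3)? YES. All classes cover every point? YES.
Resolvable? YES.

YES


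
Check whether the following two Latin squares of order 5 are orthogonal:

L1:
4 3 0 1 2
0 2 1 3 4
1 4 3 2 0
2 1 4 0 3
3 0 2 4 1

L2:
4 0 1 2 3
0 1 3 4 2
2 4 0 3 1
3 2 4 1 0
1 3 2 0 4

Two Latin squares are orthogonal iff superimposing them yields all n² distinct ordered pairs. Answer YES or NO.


Form the n² = 25 superimposed pairs (L1[i][j], L2[i][j]), row by row (rows and columns indexed from 0):
row 0: (4,4) (3,0) (0,1) (1,2) (2,3)
row 1: (0,0) (2,1) (1,3) (3,4) (4,2)
row 2: (1,2) (4,4) (3,0) (2,3) (0,1)
row 3: (2,3) (1,2) (4,4) (0,1) (3,0)
row 4: (3,1) (0,3) (2,2) (4,0) (1,4)
Orthogonality requires all 25 pairs distinct.
But the pair (1,2) repeats: cell (0,3) has L1 = 1, L2 = 2, and cell (2,0) has L1 = 1, L2 = 2.
A repeated pair means some other pair never occurs (only 15 distinct pairs out of 25), so the squares are not orthogonal.
Conclusion: NO.

NO


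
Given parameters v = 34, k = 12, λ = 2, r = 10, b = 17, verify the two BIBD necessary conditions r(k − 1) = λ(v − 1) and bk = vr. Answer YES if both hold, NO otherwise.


Condition (i): r(k − 1) = 10·11 = 110; λ(v − 1) = 2·33 = 66. Match? NO.
Condition (ii): bk = 17·12 = 204; vr = 34·10 = 340. Match? NO.
Both conditions hold? NO.

NO


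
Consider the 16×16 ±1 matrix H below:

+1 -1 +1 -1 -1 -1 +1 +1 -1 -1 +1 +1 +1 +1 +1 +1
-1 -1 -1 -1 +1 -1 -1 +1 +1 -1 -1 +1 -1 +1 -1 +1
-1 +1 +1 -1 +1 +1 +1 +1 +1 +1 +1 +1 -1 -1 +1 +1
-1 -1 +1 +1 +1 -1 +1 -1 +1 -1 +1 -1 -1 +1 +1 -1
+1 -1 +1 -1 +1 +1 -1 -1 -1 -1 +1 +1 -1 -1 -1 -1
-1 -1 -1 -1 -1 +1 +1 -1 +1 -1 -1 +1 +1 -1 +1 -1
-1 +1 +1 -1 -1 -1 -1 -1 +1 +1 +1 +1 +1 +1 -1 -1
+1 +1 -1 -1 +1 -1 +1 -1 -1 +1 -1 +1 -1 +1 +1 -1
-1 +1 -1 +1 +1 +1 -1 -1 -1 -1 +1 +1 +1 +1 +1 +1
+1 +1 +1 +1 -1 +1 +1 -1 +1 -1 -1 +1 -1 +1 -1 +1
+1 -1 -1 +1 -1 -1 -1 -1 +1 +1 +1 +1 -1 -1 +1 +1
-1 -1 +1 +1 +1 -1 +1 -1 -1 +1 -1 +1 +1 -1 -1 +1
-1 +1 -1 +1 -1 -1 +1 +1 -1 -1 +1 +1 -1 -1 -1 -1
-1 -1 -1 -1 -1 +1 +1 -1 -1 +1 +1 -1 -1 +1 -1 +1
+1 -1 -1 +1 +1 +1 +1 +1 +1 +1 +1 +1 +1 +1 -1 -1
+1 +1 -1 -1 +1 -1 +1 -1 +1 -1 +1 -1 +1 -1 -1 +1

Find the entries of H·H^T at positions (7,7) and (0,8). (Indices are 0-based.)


Row 0 of H: [1, -1, 1, -1, -1, -1, 1, 1, -1, -1, 1, 1, 1, 1, 1, 1].
Row 7 of H: [1, 1, -1, -1, 1, -1, 1, -1, -1, 1, -1, 1, -1, 1, 1, -1].
Row 8 of H: [-1, 1, -1, 1, 1, 1, -1, -1, -1, -1, 1, 1, 1, 1, 1, 1].
(H·H^T)[7][7] = Σ_j H[7][j]·H[7][j] = (1)² + (1)² + (-1)² + (-1)² + (1)² + (-1)² + (1)² + (-1)² + (-1)² + (1)² + (-1)² + (1)² + (-1)² + (1)² + (1)² + (-1)² = 1 + 1 + 1 + 1 + 1 + 1 + 1 + 1 + 1 + 1 + 1 + 1 + 1 + 1 + 1 + 1 = 16.
(H·H^T)[0][8] = Σ_j H[0][j]·H[8][j] = (1)·(-1) + (-1)·(1) + (1)·(-1) + (-1)·(1) + (-1)·(1) + (-1)·(1) + (1)·(-1) + (1)·(-1) + (-1)·(-1) + (-1)·(-1) + (1)·(1) + (1)·(1) + (1)·(1) + (1)·(1) + (1)·(1) + (1)·(1) = -1 + -1 + -1 + -1 + -1 + -1 + -1 + -1 + 1 + 1 + 1 + 1 + 1 + 1 + 1 + 1 = 0.
So rows 0 and 8 are orthogonal; the diagonal entry equals n = 16.

(7,7) entry = 16; (0,8) entry = 0.


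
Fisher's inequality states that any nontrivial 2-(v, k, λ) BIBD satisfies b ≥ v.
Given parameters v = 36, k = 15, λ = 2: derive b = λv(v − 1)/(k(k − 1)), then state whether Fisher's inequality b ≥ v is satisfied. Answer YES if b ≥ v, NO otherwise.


r = λ(v − 1)/(k − 1) = 2·35/14 = 5.
b = vr/k = 36·5/15 = 12.
Fisher's inequality: b ≥ v ⇔ 12 ≥ 36? NO.

NO


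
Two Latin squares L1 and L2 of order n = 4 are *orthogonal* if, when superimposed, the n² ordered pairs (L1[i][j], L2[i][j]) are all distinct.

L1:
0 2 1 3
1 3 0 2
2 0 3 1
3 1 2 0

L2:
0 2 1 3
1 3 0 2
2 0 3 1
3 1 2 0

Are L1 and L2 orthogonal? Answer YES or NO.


Form the n² = 16 superimposed pairs (L1[i][j], L2[i][j]), row by row (rows and columns indexed from 0):
row 0: (0,0) (2,2) (1,1) (3,3)
row 1: (1,1) (3,3) (0,0) (2,2)
row 2: (2,2) (0,0) (3,3) (1,1)
row 3: (3,3) (1,1) (2,2) (0,0)
Orthogonality requires all 16 pairs distinct.
But the pair (1,1) repeats: cell (0,2) has L1 = 1, L2 = 1, and cell (1,0) has L1 = 1, L2 = 1.
A repeated pair means some other pair never occurs (only 4 distinct pairs out of 16), so the squares are not orthogonal.
Conclusion: NO.

NO


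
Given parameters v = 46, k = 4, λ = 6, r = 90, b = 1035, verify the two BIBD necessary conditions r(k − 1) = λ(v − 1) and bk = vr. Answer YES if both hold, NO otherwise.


Condition (i): r(k − 1) = 90·3 = 270; λ(v − 1) = 6·45 = 270. Match? YES.
Condition (ii): bk = 1035·4 = 4140; vr = 46·90 = 4140. Match? YES.
Both conditions hold? YES.

YES


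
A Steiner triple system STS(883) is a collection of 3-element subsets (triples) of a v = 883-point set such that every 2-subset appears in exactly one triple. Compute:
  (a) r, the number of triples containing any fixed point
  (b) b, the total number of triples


An STS(v) is a 2-(v, 3, 1) BIBD: block size k = 3, λ = 1.
Replication: r(k − 1) = λ(v − 1) ⇒ r·2 = 883 − 1 = 882 ⇒ r = 441.
Block count: bk = vr ⇒ b·3 = 883·441 = 389403 ⇒ b = 129801.

r = 441, b = 129801.


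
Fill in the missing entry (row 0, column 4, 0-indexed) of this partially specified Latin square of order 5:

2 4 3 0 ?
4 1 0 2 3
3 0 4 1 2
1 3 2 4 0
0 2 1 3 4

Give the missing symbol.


Row 0 contains symbols [0, 2, 3, 4] — missing [1].
Column 4 contains symbols [0, 2, 3, 4] — missing [1].
The missing symbol must appear in both missing sets; intersection = [1].
Therefore the hidden value is 1.

Missing value = 1.


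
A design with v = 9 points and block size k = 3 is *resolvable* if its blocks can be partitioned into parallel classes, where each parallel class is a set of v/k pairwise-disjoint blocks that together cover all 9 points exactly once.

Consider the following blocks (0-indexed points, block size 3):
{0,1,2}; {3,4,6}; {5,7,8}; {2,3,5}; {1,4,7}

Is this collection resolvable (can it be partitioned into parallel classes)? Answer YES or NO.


v = 9, block size k = 3, number of blocks = 5.
For resolvability, blocks must partition into parallel classes of size v/k = 3.
Total blocks must therefore be a multiple of 3: 5 = 3·1 + 2 ⇒ not divisible ✗.
Resolvable? NO.

NO


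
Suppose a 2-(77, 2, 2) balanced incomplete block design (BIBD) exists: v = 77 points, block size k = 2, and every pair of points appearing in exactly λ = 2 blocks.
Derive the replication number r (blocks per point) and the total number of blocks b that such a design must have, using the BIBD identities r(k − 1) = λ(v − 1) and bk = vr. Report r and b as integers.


Any 2-(v, k, λ) BIBD satisfies two necessary conditions:
  (i)  Each point sits in r blocks, and counting incidences through any fixed point gives r(k − 1) = λ(v − 1), so r = λ(v − 1)/(k − 1).
  (ii) Total incidences bk = vr, so b = vr/k.
Step 1: r = λ(v − 1)/(k − 1) = 2·(77 − 1)/(2 − 1) = 2·76/1 = 152/1 = 152.
Step 2: b = vr/k = 77·152/2 = 11704/2 = 5852.
Check integrality: r = 152 ∈ Z ✓, b = 5852 ∈ Z ✓.
(These identities are necessary conditions: they determine r and b for any design with these parameters, but do not by themselves prove that one exists.)

r = 152, b = 5852.


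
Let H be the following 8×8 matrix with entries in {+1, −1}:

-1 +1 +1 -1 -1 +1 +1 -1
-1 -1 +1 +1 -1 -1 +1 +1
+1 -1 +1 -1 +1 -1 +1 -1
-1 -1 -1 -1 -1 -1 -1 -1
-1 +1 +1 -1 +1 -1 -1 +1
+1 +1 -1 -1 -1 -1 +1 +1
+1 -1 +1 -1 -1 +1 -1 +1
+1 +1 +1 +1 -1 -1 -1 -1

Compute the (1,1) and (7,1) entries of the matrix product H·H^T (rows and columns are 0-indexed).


Row 1 of H: [-1, -1, 1, 1, -1, -1, 1, 1].
Row 7 of H: [1, 1, 1, 1, -1, -1, -1, -1].
(H·H^T)[1][1] = Σ_j H[1][j]·H[1][j] = (-1)² + (-1)² + (1)² + (1)² + (-1)² + (-1)² + (1)² + (1)² = 1 + 1 + 1 + 1 + 1 + 1 + 1 + 1 = 8.
(H·H^T)[7][1] = Σ_j H[7][j]·H[1][j] = (1)·(-1) + (1)·(-1) + (1)·(1) + (1)·(1) + (-1)·(-1) + (-1)·(-1) + (-1)·(1) + (-1)·(1) = -1 + -1 + 1 + 1 + 1 + 1 + -1 + -1 = 0.
So rows 7 and 1 are orthogonal; the diagonal entry equals n = 8.

(1,1) entry = 8; (7,1) entry = 0.


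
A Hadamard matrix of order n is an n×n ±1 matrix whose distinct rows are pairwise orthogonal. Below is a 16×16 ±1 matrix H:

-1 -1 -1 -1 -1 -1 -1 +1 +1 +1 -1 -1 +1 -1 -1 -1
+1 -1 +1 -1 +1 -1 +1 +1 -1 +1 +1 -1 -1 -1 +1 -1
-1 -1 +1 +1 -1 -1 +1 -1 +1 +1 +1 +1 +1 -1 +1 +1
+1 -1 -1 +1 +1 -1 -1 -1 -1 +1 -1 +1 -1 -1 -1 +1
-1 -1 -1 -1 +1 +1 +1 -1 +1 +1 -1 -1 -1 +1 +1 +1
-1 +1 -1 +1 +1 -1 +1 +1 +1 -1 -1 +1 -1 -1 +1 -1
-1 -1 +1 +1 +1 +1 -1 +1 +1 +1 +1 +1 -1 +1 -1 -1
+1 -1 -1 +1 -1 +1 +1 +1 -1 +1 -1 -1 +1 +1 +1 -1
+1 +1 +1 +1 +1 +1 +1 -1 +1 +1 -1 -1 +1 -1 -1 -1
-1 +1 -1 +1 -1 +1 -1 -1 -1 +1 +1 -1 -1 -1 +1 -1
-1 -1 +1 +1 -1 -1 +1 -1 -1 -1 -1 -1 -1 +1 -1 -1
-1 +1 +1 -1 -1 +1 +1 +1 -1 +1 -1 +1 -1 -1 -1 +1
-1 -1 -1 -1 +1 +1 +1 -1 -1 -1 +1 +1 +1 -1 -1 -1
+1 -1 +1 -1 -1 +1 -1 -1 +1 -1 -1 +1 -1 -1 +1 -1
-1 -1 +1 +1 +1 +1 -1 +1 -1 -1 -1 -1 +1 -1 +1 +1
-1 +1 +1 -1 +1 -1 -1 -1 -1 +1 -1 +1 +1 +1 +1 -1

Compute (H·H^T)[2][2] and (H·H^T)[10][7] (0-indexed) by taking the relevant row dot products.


Row 2 of H: [-1, -1, 1, 1, -1, -1, 1, -1, 1, 1, 1, 1, 1, -1, 1, 1].
Row 7 of H: [1, -1, -1, 1, -1, 1, 1, 1, -1, 1, -1, -1, 1, 1, 1, -1].
Row 10 of H: [-1, -1, 1, 1, -1, -1, 1, -1, -1, -1, -1, -1, -1, 1, -1, -1].
(H·H^T)[2][2] = Σ_j H[2][j]·H[2][j] = (-1)² + (-1)² + (1)² + (1)² + (-1)² + (-1)² + (1)² + (-1)² + (1)² + (1)² + (1)² + (1)² + (1)² + (-1)² + (1)² + (1)² = 1 + 1 + 1 + 1 + 1 + 1 + 1 + 1 + 1 + 1 + 1 + 1 + 1 + 1 + 1 + 1 = 16.
(H·H^T)[10][7] = Σ_j H[10][j]·H[7][j] = (-1)·(1) + (-1)·(-1) + (1)·(-1) + (1)·(1) + (-1)·(-1) + (-1)·(1) + (1)·(1) + (-1)·(1) + (-1)·(-1) + (-1)·(1) + (-1)·(-1) + (-1)·(-1) + (-1)·(1) + (1)·(1) + (-1)·(1) + (-1)·(-1) = -1 + 1 + -1 + 1 + 1 + -1 + 1 + -1 + 1 + -1 + 1 + 1 + -1 + 1 + -1 + 1 = 2.
Rows 10 and 7 are not orthogonal (dot product = 2 ≠ 0), so H is not a Hadamard matrix.

(2,2) entry = 16; (10,7) entry = 2.


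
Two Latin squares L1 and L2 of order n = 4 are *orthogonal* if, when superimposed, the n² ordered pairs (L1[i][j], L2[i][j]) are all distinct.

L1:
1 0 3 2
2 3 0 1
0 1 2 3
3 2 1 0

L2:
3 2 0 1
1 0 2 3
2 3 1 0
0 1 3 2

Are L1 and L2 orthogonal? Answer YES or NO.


Form the n² = 16 superimposed pairs (L1[i][j], L2[i][j]), row by row (rows and columns indexed from 0):
row 0: (1,3) (0,2) (3,0) (2,1)
row 1: (2,1) (3,0) (0,2) (1,3)
row 2: (0,2) (1,3) (2,1) (3,0)
row 3: (3,0) (2,1) (1,3) (0,2)
Orthogonality requires all 16 pairs distinct.
But the pair (2,1) repeats: cell (0,3) has L1 = 2, L2 = 1, and cell (1,0) has L1 = 2, L2 = 1.
A repeated pair means some other pair never occurs (only 4 distinct pairs out of 16), so the squares are not orthogonal.
Conclusion: NO.

NO


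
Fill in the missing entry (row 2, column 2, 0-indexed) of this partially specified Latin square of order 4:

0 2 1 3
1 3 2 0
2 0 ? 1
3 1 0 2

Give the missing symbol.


Row 2 contains symbols [0, 1, 2] — missing [3].
Column 2 contains symbols [0, 1, 2] — missing [3].
The missing symbol must appear in both missing sets; intersection = [3].
Therefore the hidden value is 3.

Missing value = 3.


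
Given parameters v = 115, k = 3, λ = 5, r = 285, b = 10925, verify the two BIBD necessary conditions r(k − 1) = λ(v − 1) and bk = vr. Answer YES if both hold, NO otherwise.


Condition (i): r(k − 1) = 285·2 = 570; λ(v − 1) = 5·114 = 570. Match? YES.
Condition (ii): bk = 10925·3 = 32775; vr = 115·285 = 32775. Match? YES.
Both conditions hold? YES.

YES


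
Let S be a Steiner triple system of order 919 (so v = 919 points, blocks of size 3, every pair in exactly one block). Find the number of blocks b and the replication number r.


An STS(v) is a 2-(v, 3, 1) BIBD: block size k = 3, λ = 1.
Replication: r(k − 1) = λ(v − 1) ⇒ r·2 = 919 − 1 = 918 ⇒ r = 459.
Block count: b = v(v − 1)/6 = 919·918/6 = 843642/6 = 140607.

r = 459, b = 140607.


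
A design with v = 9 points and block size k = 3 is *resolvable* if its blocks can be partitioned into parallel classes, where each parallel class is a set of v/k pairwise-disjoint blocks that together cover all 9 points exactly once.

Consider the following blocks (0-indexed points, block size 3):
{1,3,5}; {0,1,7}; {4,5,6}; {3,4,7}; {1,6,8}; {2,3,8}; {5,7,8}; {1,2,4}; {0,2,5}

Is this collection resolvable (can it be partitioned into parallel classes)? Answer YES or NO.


v = 9, block size k = 3, number of blocks = 9.
For resolvability, blocks must partition into parallel classes of size v/k = 3.
Total blocks must therefore be a multiple of 3: 9 = 3·3 + 0 ⇒ divisible ✓.
Consider block {1,3,5}. It intersects every other block in the collection, so no parallel class of size 3 can contain it.
Since every block must belong to some parallel class in a resolution, the collection cannot be partitioned into parallel classes.
Resolvable? NO.

NO


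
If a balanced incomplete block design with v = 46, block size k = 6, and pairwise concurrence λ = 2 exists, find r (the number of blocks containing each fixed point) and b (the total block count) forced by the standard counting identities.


Any 2-(v, k, λ) BIBD satisfies two necessary conditions:
  (i)  Each point sits in r blocks, and counting incidences through any fixed point gives r(k − 1) = λ(v − 1), so r = λ(v − 1)/(k − 1).
  (ii) Total incidences bk = vr, so b = vr/k.
Step 1: r = λ(v − 1)/(k − 1) = 2·(46 − 1)/(6 − 1) = 2·45/5 = 90/5 = 18.
Step 2: b = vr/k = 46·18/6 = 828/6 = 138.
Check integrality: r = 18 ∈ Z ✓, b = 138 ∈ Z ✓.
(These identities are necessary conditions: they determine r and b for any design with these parameters, but do not by themselves prove that one exists.)

r = 18, b = 138.


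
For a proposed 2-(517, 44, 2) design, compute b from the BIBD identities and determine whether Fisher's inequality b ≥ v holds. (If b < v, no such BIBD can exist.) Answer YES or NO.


b = λv(v − 1)/(k(k − 1)) = 2·517·516/(44·43) = 533544/1892 = 282.
Compare with v = 517: b < v, so Fisher's inequality fails.

NO


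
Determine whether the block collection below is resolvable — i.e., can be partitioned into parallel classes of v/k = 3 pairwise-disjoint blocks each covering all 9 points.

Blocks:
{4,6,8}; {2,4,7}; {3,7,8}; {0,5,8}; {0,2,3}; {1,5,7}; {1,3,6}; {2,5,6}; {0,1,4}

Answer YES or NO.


v = 9, block size k = 3, number of blocks = 9.
For resolvability, blocks must partition into parallel classes of size v/k = 3.
Total blocks must therefore be a multiple of 3: 9 = 3·3 + 0 ⇒ divisible ✓.
Greedy packing gives 3 candidate class(es). Each should be a full parallel class (size 3, covers all 9 points).
  Class 1 (3 blocks): {4,6,8}; {0,2,3}; {1,5,7}. Points covered: [0, 1, 2, 3, 4, 5, 6, 7, 8].
  Class 2 (3 blocks): {2,4,7}; {0,5,8}; {1,3,6}. Points covered: [0, 1, 2, 3, 4, 5, 6, 7, 8].
  Class 3 (3 blocks): {3,7,8}; {2,5,6}; {0,1,4}. Points covered: [0, 1, 2, 3, 4, 5, 6, 7, 8].
All classes full (size 3)? YES. All classes cover every point? YES.
Resolvable? YES.

YES


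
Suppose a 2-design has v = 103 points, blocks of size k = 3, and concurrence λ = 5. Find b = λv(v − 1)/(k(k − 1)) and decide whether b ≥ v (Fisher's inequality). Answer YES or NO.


r = λ(v − 1)/(k − 1) = 5·102/2 = 255.
b = vr/k = 103·255/3 = 8755.
Fisher's inequality: b ≥ v ⇔ 8755 ≥ 103? YES.

YES


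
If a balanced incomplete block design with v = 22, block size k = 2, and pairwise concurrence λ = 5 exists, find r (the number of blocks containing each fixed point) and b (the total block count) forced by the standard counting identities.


Any 2-(v, k, λ) BIBD satisfies two necessary conditions:
  (i)  Each point sits in r blocks, and counting incidences through any fixed point gives r(k − 1) = λ(v − 1), so r = λ(v − 1)/(k − 1).
  (ii) Total incidences bk = vr, so b = vr/k.
Step 1: r = λ(v − 1)/(k − 1) = 5·(22 − 1)/(2 − 1) = 5·21/1 = 105/1 = 105.
Step 2: b = vr/k = 22·105/2 = 2310/2 = 1155.
Check integrality: r = 105 ∈ Z ✓, b = 1155 ∈ Z ✓.
(These identities are necessary conditions: they determine r and b for any design with these parameters, but do not by themselves prove that one exists.)

r = 105, b = 1155.


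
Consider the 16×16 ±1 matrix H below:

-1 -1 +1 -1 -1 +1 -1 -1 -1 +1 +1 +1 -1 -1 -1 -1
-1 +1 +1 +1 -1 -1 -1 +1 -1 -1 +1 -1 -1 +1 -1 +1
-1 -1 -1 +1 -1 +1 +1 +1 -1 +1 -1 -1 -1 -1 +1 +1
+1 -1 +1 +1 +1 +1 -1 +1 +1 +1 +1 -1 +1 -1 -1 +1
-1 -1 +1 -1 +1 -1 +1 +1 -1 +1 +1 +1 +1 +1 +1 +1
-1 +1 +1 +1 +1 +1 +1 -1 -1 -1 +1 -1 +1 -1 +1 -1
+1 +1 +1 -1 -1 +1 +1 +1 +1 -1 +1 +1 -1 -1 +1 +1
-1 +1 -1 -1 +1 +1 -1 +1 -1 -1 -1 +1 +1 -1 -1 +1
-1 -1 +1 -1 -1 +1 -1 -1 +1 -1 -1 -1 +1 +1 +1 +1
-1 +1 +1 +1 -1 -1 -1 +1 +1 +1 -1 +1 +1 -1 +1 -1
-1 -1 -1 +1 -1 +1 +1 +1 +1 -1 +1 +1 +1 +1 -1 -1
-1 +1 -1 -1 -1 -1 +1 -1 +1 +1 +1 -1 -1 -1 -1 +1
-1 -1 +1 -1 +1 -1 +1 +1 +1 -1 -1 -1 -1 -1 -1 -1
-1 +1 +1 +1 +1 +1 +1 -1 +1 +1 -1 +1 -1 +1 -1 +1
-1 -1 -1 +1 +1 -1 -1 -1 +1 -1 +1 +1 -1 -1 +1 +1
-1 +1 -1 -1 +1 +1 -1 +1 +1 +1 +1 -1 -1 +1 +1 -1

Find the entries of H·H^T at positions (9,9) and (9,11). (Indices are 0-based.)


Row 9 of H: [-1, 1, 1, 1, -1, -1, -1, 1, 1, 1, -1, 1, 1, -1, 1, -1].
Row 11 of H: [-1, 1, -1, -1, -1, -1, 1, -1, 1, 1, 1, -1, -1, -1, -1, 1].
(H·H^T)[9][9] = Σ_j H[9][j]·H[9][j] = (-1)² + (1)² + (1)² + (1)² + (-1)² + (-1)² + (-1)² + (1)² + (1)² + (1)² + (-1)² + (1)² + (1)² + (-1)² + (1)² + (-1)² = 1 + 1 + 1 + 1 + 1 + 1 + 1 + 1 + 1 + 1 + 1 + 1 + 1 + 1 + 1 + 1 = 16.
(H·H^T)[9][11] = Σ_j H[9][j]·H[11][j] = (-1)·(-1) + (1)·(1) + (1)·(-1) + (1)·(-1) + (-1)·(-1) + (-1)·(-1) + (-1)·(1) + (1)·(-1) + (1)·(1) + (1)·(1) + (-1)·(1) + (1)·(-1) + (1)·(-1) + (-1)·(-1) + (1)·(-1) + (-1)·(1) = 1 + 1 + -1 + -1 + 1 + 1 + -1 + -1 + 1 + 1 + -1 + -1 + -1 + 1 + -1 + -1 = -2.
Rows 9 and 11 are not orthogonal (dot product = -2 ≠ 0), so H is not a Hadamard matrix.

(9,9) entry = 16; (9,11) entry = -2.


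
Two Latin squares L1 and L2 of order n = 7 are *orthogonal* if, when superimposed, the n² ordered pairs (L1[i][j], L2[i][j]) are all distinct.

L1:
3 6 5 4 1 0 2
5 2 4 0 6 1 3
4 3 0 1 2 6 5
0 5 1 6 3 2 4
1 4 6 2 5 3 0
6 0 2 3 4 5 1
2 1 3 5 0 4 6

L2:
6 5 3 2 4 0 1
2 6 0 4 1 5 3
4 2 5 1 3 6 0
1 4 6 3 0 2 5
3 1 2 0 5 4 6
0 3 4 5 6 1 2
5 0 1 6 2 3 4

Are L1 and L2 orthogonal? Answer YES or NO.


Form the n² = 49 superimposed pairs (L1[i][j], L2[i][j]), row by row (rows and columns indexed from 0):
row 0: (3,6) (6,5) (5,3) (4,2) (1,4) (0,0) (2,1)
row 1: (5,2) (2,6) (4,0) (0,4) (6,1) (1,5) (3,3)
row 2: (4,4) (3,2) (0,5) (1,1) (2,3) (6,6) (5,0)
row 3: (0,1) (5,4) (1,6) (6,3) (3,0) (2,2) (4,5)
row 4: (1,3) (4,1) (6,2) (2,0) (5,5) (3,4) (0,6)
row 5: (6,0) (0,3) (2,4) (3,5) (4,6) (5,1) (1,2)
row 6: (2,5) (1,0) (3,1) (5,6) (0,2) (4,3) (6,4)
Orthogonality requires all 49 pairs distinct.
Check by first coordinate: for each symbol s of L1, list the L2 entries in the n cells where L1 = s; they must all differ.
  L1 = 0: L2 entries (in reading order) 0, 4, 5, 1, 6, 3, 2 — all 7 distinct ✓
  L1 = 1: L2 entries (in reading order) 4, 5, 1, 6, 3, 2, 0 — all 7 distinct ✓
  L1 = 2: L2 entries (in reading order) 1, 6, 3, 2, 0, 4, 5 — all 7 distinct ✓
  L1 = 3: L2 entries (in reading order) 6, 3, 2, 0, 4, 5, 1 — all 7 distinct ✓
  L1 = 4: L2 entries (in reading order) 2, 0, 4, 5, 1, 6, 3 — all 7 distinct ✓
  L1 = 5: L2 entries (in reading order) 3, 2, 0, 4, 5, 1, 6 — all 7 distinct ✓
  L1 = 6: L2 entries (in reading order) 5, 1, 6, 3, 2, 0, 4 — all 7 distinct ✓
Every symbol of L1 meets every symbol of L2 exactly once, so all 49 pairs are distinct (49 of 49).
Conclusion: YES.

YES


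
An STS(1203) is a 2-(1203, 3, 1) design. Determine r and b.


An STS(v) is a 2-(v, 3, 1) BIBD: block size k = 3, λ = 1.
Replication: r(k − 1) = λ(v − 1) ⇒ r·2 = 1203 − 1 = 1202 ⇒ r = 601.
Block count: b = v(v − 1)/6 = 1203·1202/6 = 1446006/6 = 241001.

r = 601, b = 241001.


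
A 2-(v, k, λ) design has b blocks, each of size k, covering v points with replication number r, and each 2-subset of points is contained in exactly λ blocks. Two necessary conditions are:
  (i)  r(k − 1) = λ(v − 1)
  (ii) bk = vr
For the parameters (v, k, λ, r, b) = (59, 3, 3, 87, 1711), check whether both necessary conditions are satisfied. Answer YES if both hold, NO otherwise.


Condition (i): r(k − 1) = 87·2 = 174; λ(v − 1) = 3·58 = 174. Match? YES.
Condition (ii): bk = 1711·3 = 5133; vr = 59·87 = 5133. Match? YES.
Both conditions hold? YES.

YES


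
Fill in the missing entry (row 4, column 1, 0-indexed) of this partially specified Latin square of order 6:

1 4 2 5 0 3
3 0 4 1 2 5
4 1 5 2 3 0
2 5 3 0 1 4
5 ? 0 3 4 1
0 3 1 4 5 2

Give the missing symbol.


Row 4 contains symbols [0, 1, 3, 4, 5] — missing [2].
Column 1 contains symbols [0, 1, 3, 4, 5] — missing [2].
The missing symbol must appear in both missing sets; intersection = [2].
Therefore the hidden value is 2.

Missing value = 2.


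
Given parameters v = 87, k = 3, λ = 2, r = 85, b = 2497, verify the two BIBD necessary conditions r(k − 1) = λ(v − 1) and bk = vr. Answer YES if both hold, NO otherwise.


Condition (i): r(k − 1) = 85·2 = 170; λ(v − 1) = 2·86 = 172. Match? NO.
Condition (ii): bk = 2497·3 = 7491; vr = 87·85 = 7395. Match? NO.
Both conditions hold? NO.

NO


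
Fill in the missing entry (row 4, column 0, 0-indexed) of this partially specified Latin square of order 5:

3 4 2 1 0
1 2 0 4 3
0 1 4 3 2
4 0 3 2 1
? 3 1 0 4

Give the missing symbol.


Row 4 contains symbols [0, 1, 3, 4] — missing [2].
Column 0 contains symbols [0, 1, 3, 4] — missing [2].
The missing symbol must appear in both missing sets; intersection = [2].
Therefore the hidden value is 2.

Missing value = 2.


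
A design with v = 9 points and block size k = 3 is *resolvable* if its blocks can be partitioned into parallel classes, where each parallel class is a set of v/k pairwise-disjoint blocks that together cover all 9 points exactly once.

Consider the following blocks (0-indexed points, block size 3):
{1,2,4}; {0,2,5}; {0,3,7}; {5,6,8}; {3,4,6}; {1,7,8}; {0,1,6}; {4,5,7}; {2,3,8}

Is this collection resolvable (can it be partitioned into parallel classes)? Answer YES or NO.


v = 9, block size k = 3, number of blocks = 9.
For resolvability, blocks must partition into parallel classes of size v/k = 3.
Total blocks must therefore be a multiple of 3: 9 = 3·3 + 0 ⇒ divisible ✓.
Greedy packing gives 3 candidate class(es). Each should be a full parallel class (size 3, covers all 9 points).
  Class 1 (3 blocks): {1,2,4}; {0,3,7}; {5,6,8}. Points covered: [0, 1, 2, 3, 4, 5, 6, 7, 8].
  Class 2 (3 blocks): {0,2,5}; {3,4,6}; {1,7,8}. Points covered: [0, 1, 2, 3, 4, 5, 6, 7, 8].
  Class 3 (3 blocks): {0,1,6}; {4,5,7}; {2,3,8}. Points covered: [0, 1, 2, 3, 4, 5, 6, 7, 8].
All classes full (size 3)? YES. All classes cover every point? YES.
Resolvable? YES.

YES


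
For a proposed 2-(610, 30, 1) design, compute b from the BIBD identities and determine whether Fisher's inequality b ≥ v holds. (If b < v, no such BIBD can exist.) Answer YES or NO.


r = λ(v − 1)/(k − 1) = 1·609/29 = 21.
b = vr/k = 610·21/30 = 427.
Fisher's inequality: b ≥ v ⇔ 427 ≥ 610? NO.

NO


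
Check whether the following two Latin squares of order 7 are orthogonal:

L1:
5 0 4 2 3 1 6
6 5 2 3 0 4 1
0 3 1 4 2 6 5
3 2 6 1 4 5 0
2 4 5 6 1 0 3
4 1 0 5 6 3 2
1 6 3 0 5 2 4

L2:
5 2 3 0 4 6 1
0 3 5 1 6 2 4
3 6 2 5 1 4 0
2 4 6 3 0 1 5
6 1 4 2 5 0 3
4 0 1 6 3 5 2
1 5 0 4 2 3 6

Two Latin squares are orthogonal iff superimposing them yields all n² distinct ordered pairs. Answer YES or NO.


Form the n² = 49 superimposed pairs (L1[i][j], L2[i][j]), row by row (rows and columns indexed from 0):
row 0: (5,5) (0,2) (4,3) (2,0) (3,4) (1,6) (6,1)
row 1: (6,0) (5,3) (2,5) (3,1) (0,6) (4,2) (1,4)
row 2: (0,3) (3,6) (1,2) (4,5) (2,1) (6,4) (5,0)
row 3: (3,2) (2,4) (6,6) (1,3) (4,0) (5,1) (0,5)
row 4: (2,6) (4,1) (5,4) (6,2) (1,5) (0,0) (3,3)
row 5: (4,4) (1,0) (0,1) (5,6) (6,3) (3,5) (2,2)
row 6: (1,1) (6,5) (3,0) (0,4) (5,2) (2,3) (4,6)
Orthogonality requires all 49 pairs distinct.
Check by first coordinate: for each symbol s of L1, list the L2 entries in the n cells where L1 = s; they must all differ.
  L1 = 0: L2 entries (in reading order) 2, 6, 3, 5, 0, 1, 4 — all 7 distinct ✓
  L1 = 1: L2 entries (in reading order) 6, 4, 2, 3, 5, 0, 1 — all 7 distinct ✓
  L1 = 2: L2 entries (in reading order) 0, 5, 1, 4, 6, 2, 3 — all 7 distinct ✓
  L1 = 3: L2 entries (in reading order) 4, 1, 6, 2, 3, 5, 0 — all 7 distinct ✓
  L1 = 4: L2 entries (in reading order) 3, 2, 5, 0, 1, 4, 6 — all 7 distinct ✓
  L1 = 5: L2 entries (in reading order) 5, 3, 0, 1, 4, 6, 2 — all 7 distinct ✓
  L1 = 6: L2 entries (in reading order) 1, 0, 4, 6, 2, 3, 5 — all 7 distinct ✓
Every symbol of L1 meets every symbol of L2 exactly once, so all 49 pairs are distinct (49 of 49).
Conclusion: YES.

YES
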